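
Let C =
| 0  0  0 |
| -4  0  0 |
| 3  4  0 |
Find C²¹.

[[0, 0, 0], [0, 0, 0], [0, 0, 0]]

C is strictly triangular, hence nilpotent: C³ = 0, so C²¹ = 0.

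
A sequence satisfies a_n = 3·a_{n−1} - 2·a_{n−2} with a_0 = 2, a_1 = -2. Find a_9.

-2042

With companion matrix M = [[3, -2], [1, 0]], [a_n, a_{n−1}]ᵀ = M·[a_{n−1}, a_{n−2}]ᵀ, so [a_9, a_8]ᵀ = M⁸·[a_1, a_0]ᵀ.
M⁸ = [[511, -510], [255, -254]], giving [a_9, a_8]ᵀ = [[-2042], [-1018]].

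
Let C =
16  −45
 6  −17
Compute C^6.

[[−314, 945], [−126, 379]]

tr C = −1 and det C = −2, so the characteristic polynomial is λ² − (−1)λ + (−2) with roots 1 and −2.
Eigenvectors give P = [[3, −5], [1, −2]] with P⁻¹ = [[2, −5], [1, −3]], and C = P·diag(1, −2)·P⁻¹.
Then C^6 = P·diag(1, 64)·P⁻¹ = [[3, −320], [1, −128]] · [[2, −5], [1, −3]] = [[−314, 945], [−126, 379]].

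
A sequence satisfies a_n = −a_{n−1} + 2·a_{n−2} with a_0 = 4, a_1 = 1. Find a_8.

With companion matrix A = [[−1, 2], [1, 0]], [a_n, a_{n−1}]ᵀ = A·[a_{n−1}, a_{n−2}]ᵀ, so [a_8, a_7]ᵀ = A^7·[a_1, a_0]ᵀ.
A^7 = [[−85, 86], [43, −42]], giving [a_8, a_7]ᵀ = [[259], [−125]].

259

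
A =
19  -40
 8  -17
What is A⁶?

tr A = 2 and det A = -3, so the characteristic polynomial is λ² − (2)λ + (-3) with roots -1 and 3.
Eigenvectors give P = [[2, 5], [1, 2]] with P⁻¹ = [[-2, 5], [1, -2]], and A = P·diag(-1, 3)·P⁻¹.
Then A⁶ = P·diag(1, 729)·P⁻¹ = [[2, 3645], [1, 1458]] · [[-2, 5], [1, -2]] = [[3641, -7280], [1456, -2911]].

[[3641, -7280], [1456, -2911]]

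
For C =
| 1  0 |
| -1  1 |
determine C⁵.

C = I + N where N = [[0, 0], [-1, 0]] is strictly lower-triangular, so N² = 0.
(I + N)⁵ = I + 5·N = [[1, 0], [-5, 1]].

[[1, 0], [-5, 1]]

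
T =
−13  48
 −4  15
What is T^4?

[[−239, 960], [−80, 321]]

tr T = 2 and det T = −3, so the characteristic polynomial is λ² − (2)λ + (−3) with roots −1 and 3.
Eigenvectors give P = [[4, 3], [1, 1]] with P⁻¹ = [[1, −3], [−1, 4]], and T = P·diag(−1, 3)·P⁻¹.
Then T^4 = P·diag(1, 81)·P⁻¹ = [[4, 243], [1, 81]] · [[1, −3], [−1, 4]] = [[−239, 960], [−80, 321]].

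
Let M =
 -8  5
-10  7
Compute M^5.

tr M = -1 and det M = -6, so the characteristic polynomial is λ² − (-1)λ + (-6) with roots 2 and -3.
Eigenvectors give P = [[-1, -1], [-2, -1]] with P⁻¹ = [[1, -1], [-2, 1]], and M = P·diag(2, -3)·P⁻¹.
Then M^5 = P·diag(32, -243)·P⁻¹ = [[-32, 243], [-64, 243]] · [[1, -1], [-2, 1]] = [[-518, 275], [-550, 307]].

[[-518, 275], [-550, 307]]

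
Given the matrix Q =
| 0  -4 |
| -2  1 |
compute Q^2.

[[8, -4], [-2, 9]]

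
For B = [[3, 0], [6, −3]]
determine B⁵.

tr B = 0 and det B = −9, so the characteristic polynomial is λ² − (0)λ + (−9) with roots 3 and −3.
Eigenvectors give P = [[1, 0], [1, −1]] with P⁻¹ = [[1, 0], [1, −1]], and B = P·diag(3, −3)·P⁻¹.
Then B⁵ = P·diag(243, −243)·P⁻¹ = [[243, 0], [243, 243]] · [[1, 0], [1, −1]] = [[243, 0], [486, −243]].

[[243, 0], [486, −243]]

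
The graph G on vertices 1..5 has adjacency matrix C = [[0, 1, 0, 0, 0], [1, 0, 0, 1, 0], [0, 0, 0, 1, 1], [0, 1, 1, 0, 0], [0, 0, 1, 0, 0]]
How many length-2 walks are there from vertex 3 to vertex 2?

1

The number of length-2 walks from vertex 3 to vertex 2 is entry (3,2) of C², where C is the adjacency matrix.
C² = [[1, 0, 0, 1, 0], [0, 2, 1, 0, 0], [0, 1, 2, 0, 0], [1, 0, 0, 2, 1], [0, 0, 0, 1, 1]]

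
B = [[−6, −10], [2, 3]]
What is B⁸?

[[1276, 2550], [−510, −1019]]

tr B = −3 and det B = 2, so the characteristic polynomial is λ² − (−3)λ + (2) with roots −2 and −1.
Eigenvectors give P = [[5, −2], [−2, 1]] with P⁻¹ = [[1, 2], [2, 5]], and B = P·diag(−2, −1)·P⁻¹.
Then B⁸ = P·diag(256, 1)·P⁻¹ = [[1280, −2], [−512, 1]] · [[1, 2], [2, 5]] = [[1276, 2550], [−510, −1019]].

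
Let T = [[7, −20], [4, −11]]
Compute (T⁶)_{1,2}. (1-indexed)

7280

tr T = −4 and det T = 3, so the characteristic polynomial is λ² − (−4)λ + (3) with roots −1 and −3.
Eigenvectors give P = [[5, 2], [2, 1]] with P⁻¹ = [[1, −2], [−2, 5]], and T = P·diag(−1, −3)·P⁻¹.
Then T⁶ = P·diag(1, 729)·P⁻¹ = [[5, 1458], [2, 729]] · [[1, −2], [−2, 5]] = [[−2911, 7280], [−1456, 3641]].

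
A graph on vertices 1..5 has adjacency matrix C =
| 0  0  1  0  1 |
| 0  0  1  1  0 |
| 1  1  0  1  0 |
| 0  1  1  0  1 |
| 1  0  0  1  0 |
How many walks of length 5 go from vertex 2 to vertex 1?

14

The number of length-5 walks from vertex 2 to vertex 1 is entry (2,1) of C⁵, where C is the adjacency matrix.
C² = [[2, 1, 0, 2, 0], [1, 2, 1, 1, 1], [0, 1, 3, 1, 2], [2, 1, 1, 3, 0], [0, 1, 2, 0, 2]]
C³ = [[0, 2, 5, 1, 4], [2, 2, 4, 4, 2], [5, 4, 2, 6, 1], [1, 4, 6, 2, 5], [4, 2, 1, 5, 0]]
C⁴ = [[9, 6, 3, 11, 1], [6, 8, 8, 8, 6], [3, 8, 15, 7, 11], [11, 8, 7, 15, 3], [1, 6, 11, 3, 9]]
C⁵ = [[4, 14, 26, 10, 20], [14, 16, 22, 22, 14], [26, 22, 18, 34, 10], [10, 22, 34, 18, 26], [20, 14, 10, 26, 4]]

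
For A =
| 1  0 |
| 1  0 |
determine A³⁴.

A² = A (a projection; rank 1, trace 1), so A³⁴ = A.

[[1, 0], [1, 0]]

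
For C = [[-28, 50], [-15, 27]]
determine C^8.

[[38086, -63050], [18915, -31269]]

tr C = -1 and det C = -6, so the characteristic polynomial is λ² − (-1)λ + (-6) with roots 2 and -3.
Eigenvectors give P = [[-5, 2], [-3, 1]] with P⁻¹ = [[1, -2], [3, -5]], and C = P·diag(2, -3)·P⁻¹.
Then C^8 = P·diag(256, 6561)·P⁻¹ = [[-1280, 13122], [-768, 6561]] · [[1, -2], [3, -5]] = [[38086, -63050], [18915, -31269]].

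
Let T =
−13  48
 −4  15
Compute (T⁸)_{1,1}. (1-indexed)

tr T = 2 and det T = −3, so the characteristic polynomial is λ² − (2)λ + (−3) with roots 3 and −1.
Eigenvectors give P = [[3, −4], [1, −1]] with P⁻¹ = [[−1, 4], [−1, 3]], and T = P·diag(3, −1)·P⁻¹.
Then T⁸ = P·diag(6561, 1)·P⁻¹ = [[19683, −4], [6561, −1]] · [[−1, 4], [−1, 3]] = [[−19679, 78720], [−6560, 26241]].

−19679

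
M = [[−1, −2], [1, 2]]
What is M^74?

M² = M (a projection; rank 1, trace 1), so M^74 = M.

[[−1, −2], [1, 2]]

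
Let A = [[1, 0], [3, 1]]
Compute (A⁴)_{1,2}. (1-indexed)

A = I + N where N = [[0, 0], [3, 0]] is strictly lower-triangular, so N² = 0.
(I + N)⁴ = I + 4·N = [[1, 0], [12, 1]].

0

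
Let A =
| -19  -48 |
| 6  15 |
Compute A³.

tr A = -4 and det A = 3, so the characteristic polynomial is λ² − (-4)λ + (3) with roots -3 and -1.
Eigenvectors give P = [[3, -8], [-1, 3]] with P⁻¹ = [[3, 8], [1, 3]], and A = P·diag(-3, -1)·P⁻¹.
Then A³ = P·diag(-27, -1)·P⁻¹ = [[-81, 8], [27, -3]] · [[3, 8], [1, 3]] = [[-235, -624], [78, 207]].

[[-235, -624], [78, 207]]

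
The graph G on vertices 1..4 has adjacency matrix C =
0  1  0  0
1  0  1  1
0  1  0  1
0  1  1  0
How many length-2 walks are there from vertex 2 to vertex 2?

3

The number of length-2 walks from vertex 2 to vertex 2 is entry (2,2) of C², where C is the adjacency matrix.
C² = [[1, 0, 1, 1], [0, 3, 1, 1], [1, 1, 2, 1], [1, 1, 1, 2]]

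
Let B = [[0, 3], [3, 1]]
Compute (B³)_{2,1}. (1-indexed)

B² = [[9, 3], [3, 10]]
B³ = [[9, 30], [30, 19]]

30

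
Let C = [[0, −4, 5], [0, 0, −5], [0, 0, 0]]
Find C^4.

[[0, 0, 0], [0, 0, 0], [0, 0, 0]]

C is strictly triangular, hence nilpotent: C^3 = 0, so C^4 = 0.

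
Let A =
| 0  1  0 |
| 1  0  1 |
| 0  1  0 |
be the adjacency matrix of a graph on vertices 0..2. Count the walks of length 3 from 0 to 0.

0

The number of length-3 walks from vertex 0 to vertex 0 is entry (0,0) of A^3, where A is the adjacency matrix.
A^2 = [[1, 0, 1], [0, 2, 0], [1, 0, 1]]
A^3 = [[0, 2, 0], [2, 0, 2], [0, 2, 0]]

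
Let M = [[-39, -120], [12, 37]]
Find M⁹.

tr M = -2 and det M = -3, so the characteristic polynomial is λ² − (-2)λ + (-3) with roots -3 and 1.
Eigenvectors give P = [[-10, 3], [3, -1]] with P⁻¹ = [[-1, -3], [-3, -10]], and M = P·diag(-3, 1)·P⁻¹.
Then M⁹ = P·diag(-19683, 1)·P⁻¹ = [[196830, 3], [-59049, -1]] · [[-1, -3], [-3, -10]] = [[-196839, -590520], [59052, 177157]].

[[-196839, -590520], [59052, 177157]]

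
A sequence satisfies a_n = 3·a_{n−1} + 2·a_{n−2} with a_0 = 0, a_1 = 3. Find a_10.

With companion matrix C = [[3, 2], [1, 0]], [a_n, a_{n−1}]ᵀ = C·[a_{n−1}, a_{n−2}]ᵀ, so [a_10, a_9]ᵀ = C^9·[a_1, a_0]ᵀ.
C^9 = [[79647, 44726], [22363, 12558]], giving [a_10, a_9]ᵀ = [[238941], [67089]].

238941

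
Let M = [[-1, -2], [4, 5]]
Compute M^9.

[[-19681, -19682], [39364, 39365]]

tr M = 4 and det M = 3, so the characteristic polynomial is λ² − (4)λ + (3) with roots 3 and 1.
Eigenvectors give P = [[-1, -1], [2, 1]] with P⁻¹ = [[1, 1], [-2, -1]], and M = P·diag(3, 1)·P⁻¹.
Then M^9 = P·diag(19683, 1)·P⁻¹ = [[-19683, -1], [39366, 1]] · [[1, 1], [-2, -1]] = [[-19681, -19682], [39364, 39365]].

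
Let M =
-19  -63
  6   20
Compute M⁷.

tr M = 1 and det M = -2, so the characteristic polynomial is λ² − (1)λ + (-2) with roots -1 and 2.
Eigenvectors give P = [[7, -3], [-2, 1]] with P⁻¹ = [[1, 3], [2, 7]], and M = P·diag(-1, 2)·P⁻¹.
Then M⁷ = P·diag(-1, 128)·P⁻¹ = [[-7, -384], [2, 128]] · [[1, 3], [2, 7]] = [[-775, -2709], [258, 902]].

[[-775, -2709], [258, 902]]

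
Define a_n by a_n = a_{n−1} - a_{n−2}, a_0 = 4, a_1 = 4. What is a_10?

-4

With companion matrix T = [[1, -1], [1, 0]], [a_n, a_{n−1}]ᵀ = T·[a_{n−1}, a_{n−2}]ᵀ, so [a_10, a_9]ᵀ = T⁹·[a_1, a_0]ᵀ.
T⁹ = [[-1, 0], [0, -1]], giving [a_10, a_9]ᵀ = [[-4], [-4]].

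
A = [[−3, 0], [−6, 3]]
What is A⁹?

[[−19683, 0], [−39366, 19683]]

tr A = 0 and det A = −9, so the characteristic polynomial is λ² − (0)λ + (−9) with roots 3 and −3.
Eigenvectors give P = [[0, 1], [−1, 1]] with P⁻¹ = [[1, −1], [1, 0]], and A = P·diag(3, −3)·P⁻¹.
Then A⁹ = P·diag(19683, −19683)·P⁻¹ = [[0, −19683], [−19683, −19683]] · [[1, −1], [1, 0]] = [[−19683, 0], [−39366, 19683]].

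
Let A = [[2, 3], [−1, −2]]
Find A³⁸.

A² = I (check: tr A = 0 and det A = −1), so A³⁸ = I since 38 is even.

[[1, 0], [0, 1]]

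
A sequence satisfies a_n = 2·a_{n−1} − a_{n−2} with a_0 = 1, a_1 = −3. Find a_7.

−27

With companion matrix M = [[2, −1], [1, 0]], [a_n, a_{n−1}]ᵀ = M·[a_{n−1}, a_{n−2}]ᵀ, so [a_7, a_6]ᵀ = M⁶·[a_1, a_0]ᵀ.
M⁶ = [[7, −6], [6, −5]], giving [a_7, a_6]ᵀ = [[−27], [−23]].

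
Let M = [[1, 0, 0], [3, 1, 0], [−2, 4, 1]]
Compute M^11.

M = I + N where N = [[0, 0, 0], [3, 0, 0], [−2, 4, 0]] is strictly lower-triangular, so N^3 = 0.
(I + N)^11 = I + 11·N + 55·N^2 = [[1, 0, 0], [33, 1, 0], [638, 44, 1]].

[[1, 0, 0], [33, 1, 0], [638, 44, 1]]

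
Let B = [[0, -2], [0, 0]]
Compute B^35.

[[0, 0], [0, 0]]

B is strictly triangular, hence nilpotent: B^2 = 0, so B^35 = 0.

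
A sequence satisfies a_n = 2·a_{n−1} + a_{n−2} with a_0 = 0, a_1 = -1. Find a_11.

With companion matrix A = [[2, 1], [1, 0]], [a_n, a_{n−1}]ᵀ = A·[a_{n−1}, a_{n−2}]ᵀ, so [a_11, a_10]ᵀ = A¹⁰·[a_1, a_0]ᵀ.
A¹⁰ = [[5741, 2378], [2378, 985]], giving [a_11, a_10]ᵀ = [[-5741], [-2378]].

-5741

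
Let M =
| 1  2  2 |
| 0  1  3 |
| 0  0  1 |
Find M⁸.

M = I + N where N = [[0, 2, 2], [0, 0, 3], [0, 0, 0]] is strictly upper-triangular, so N³ = 0.
(I + N)⁸ = I + 8·N + 28·N² = [[1, 16, 184], [0, 1, 24], [0, 0, 1]].

[[1, 16, 184], [0, 1, 24], [0, 0, 1]]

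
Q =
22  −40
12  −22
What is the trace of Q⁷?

tr Q = 0 and det Q = −4, so the characteristic polynomial is λ² − (0)λ + (−4) with roots −2 and 2.
Eigenvectors give P = [[−5, −2], [−3, −1]] with P⁻¹ = [[1, −2], [−3, 5]], and Q = P·diag(−2, 2)·P⁻¹.
Then Q⁷ = P·diag(−128, 128)·P⁻¹ = [[640, −256], [384, −128]] · [[1, −2], [−3, 5]] = [[1408, −2560], [768, −1408]].

0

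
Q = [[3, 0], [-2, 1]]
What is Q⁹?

[[19683, 0], [-19682, 1]]

tr Q = 4 and det Q = 3, so the characteristic polynomial is λ² − (4)λ + (3) with roots 1 and 3.
Eigenvectors give P = [[0, -1], [1, 1]] with P⁻¹ = [[1, 1], [-1, 0]], and Q = P·diag(1, 3)·P⁻¹.
Then Q⁹ = P·diag(1, 19683)·P⁻¹ = [[0, -19683], [1, 19683]] · [[1, 1], [-1, 0]] = [[19683, 0], [-19682, 1]].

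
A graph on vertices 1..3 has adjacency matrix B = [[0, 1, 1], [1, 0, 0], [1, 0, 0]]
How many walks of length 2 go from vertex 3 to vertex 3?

The number of length-2 walks from vertex 3 to vertex 3 is entry (3,3) of B², where B is the adjacency matrix.
B² = [[2, 0, 0], [0, 1, 1], [0, 1, 1]]

1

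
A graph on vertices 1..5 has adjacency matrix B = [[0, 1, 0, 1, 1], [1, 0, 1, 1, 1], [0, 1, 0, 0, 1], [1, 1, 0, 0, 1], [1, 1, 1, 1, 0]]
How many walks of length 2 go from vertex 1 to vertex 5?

The number of length-2 walks from vertex 1 to vertex 5 is entry (1,5) of B², where B is the adjacency matrix.
B² = [[3, 2, 2, 2, 2], [2, 4, 1, 2, 3], [2, 1, 2, 2, 1], [2, 2, 2, 3, 2], [2, 3, 1, 2, 4]]

2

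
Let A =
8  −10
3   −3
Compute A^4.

[[406, −650], [195, −309]]

tr A = 5 and det A = 6, so the characteristic polynomial is λ² − (5)λ + (6) with roots 2 and 3.
Eigenvectors give P = [[−5, −2], [−3, −1]] with P⁻¹ = [[1, −2], [−3, 5]], and A = P·diag(2, 3)·P⁻¹.
Then A^4 = P·diag(16, 81)·P⁻¹ = [[−80, −162], [−48, −81]] · [[1, −2], [−3, 5]] = [[406, −650], [195, −309]].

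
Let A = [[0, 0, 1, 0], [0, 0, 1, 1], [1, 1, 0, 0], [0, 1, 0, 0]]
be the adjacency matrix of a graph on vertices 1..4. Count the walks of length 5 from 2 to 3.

The number of length-5 walks from vertex 2 to vertex 3 is entry (2,3) of A^5, where A is the adjacency matrix.
A^2 = [[1, 1, 0, 0], [1, 2, 0, 0], [0, 0, 2, 1], [0, 0, 1, 1]]
A^3 = [[0, 0, 2, 1], [0, 0, 3, 2], [2, 3, 0, 0], [1, 2, 0, 0]]
A^4 = [[2, 3, 0, 0], [3, 5, 0, 0], [0, 0, 5, 3], [0, 0, 3, 2]]
A^5 = [[0, 0, 5, 3], [0, 0, 8, 5], [5, 8, 0, 0], [3, 5, 0, 0]]

8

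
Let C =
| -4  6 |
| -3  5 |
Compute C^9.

tr C = 1 and det C = -2, so the characteristic polynomial is λ² − (1)λ + (-2) with roots -1 and 2.
Eigenvectors give P = [[2, -1], [1, -1]] with P⁻¹ = [[1, -1], [1, -2]], and C = P·diag(-1, 2)·P⁻¹.
Then C^9 = P·diag(-1, 512)·P⁻¹ = [[-2, -512], [-1, -512]] · [[1, -1], [1, -2]] = [[-514, 1026], [-513, 1025]].

[[-514, 1026], [-513, 1025]]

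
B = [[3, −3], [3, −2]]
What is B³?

B² = [[0, −3], [3, −5]]
B³ = [[−9, 6], [−6, 1]]

[[−9, 6], [−6, 1]]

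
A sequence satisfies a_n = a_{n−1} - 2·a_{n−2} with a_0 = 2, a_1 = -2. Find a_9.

With companion matrix B = [[1, -2], [1, 0]], [a_n, a_{n−1}]ᵀ = B·[a_{n−1}, a_{n−2}]ᵀ, so [a_9, a_8]ᵀ = B^8·[a_1, a_0]ᵀ.
B^8 = [[-17, 6], [-3, -14]], giving [a_9, a_8]ᵀ = [[46], [-22]].

46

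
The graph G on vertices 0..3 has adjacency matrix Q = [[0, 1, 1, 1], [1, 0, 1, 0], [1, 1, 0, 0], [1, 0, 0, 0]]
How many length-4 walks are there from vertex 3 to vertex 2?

The number of length-4 walks from vertex 3 to vertex 2 is entry (3,2) of Q⁴, where Q is the adjacency matrix.
Q² = [[3, 1, 1, 0], [1, 2, 1, 1], [1, 1, 2, 1], [0, 1, 1, 1]]
Q³ = [[2, 4, 4, 3], [4, 2, 3, 1], [4, 3, 2, 1], [3, 1, 1, 0]]
Q⁴ = [[11, 6, 6, 2], [6, 7, 6, 4], [6, 6, 7, 4], [2, 4, 4, 3]]

4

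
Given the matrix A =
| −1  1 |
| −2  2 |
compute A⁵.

A² = A (a projection; rank 1, trace 1), so A⁵ = A.

[[−1, 1], [−2, 2]]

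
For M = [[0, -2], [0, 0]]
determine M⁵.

M is strictly triangular, hence nilpotent: M² = 0, so M⁵ = 0.

[[0, 0], [0, 0]]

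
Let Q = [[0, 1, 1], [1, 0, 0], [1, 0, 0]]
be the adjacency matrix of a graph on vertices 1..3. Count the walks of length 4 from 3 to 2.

The number of length-4 walks from vertex 3 to vertex 2 is entry (3,2) of Q⁴, where Q is the adjacency matrix.
Q² = [[2, 0, 0], [0, 1, 1], [0, 1, 1]]
Q³ = [[0, 2, 2], [2, 0, 0], [2, 0, 0]]
Q⁴ = [[4, 0, 0], [0, 2, 2], [0, 2, 2]]

2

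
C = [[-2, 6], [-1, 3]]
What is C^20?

C² = C (a projection; rank 1, trace 1), so C^20 = C.

[[-2, 6], [-1, 3]]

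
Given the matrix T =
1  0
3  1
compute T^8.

T = I + N where N = [[0, 0], [3, 0]] is strictly lower-triangular, so N^2 = 0.
(I + N)^8 = I + 8·N = [[1, 0], [24, 1]].

[[1, 0], [24, 1]]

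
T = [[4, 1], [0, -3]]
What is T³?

T² = [[16, 1], [0, 9]]
T³ = [[64, 13], [0, -27]]

[[64, 13], [0, -27]]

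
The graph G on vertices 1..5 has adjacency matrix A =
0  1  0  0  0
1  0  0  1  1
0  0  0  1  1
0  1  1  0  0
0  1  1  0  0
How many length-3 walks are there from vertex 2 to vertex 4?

The number of length-3 walks from vertex 2 to vertex 4 is entry (2,4) of A³, where A is the adjacency matrix.
A² = [[1, 0, 0, 1, 1], [0, 3, 2, 0, 0], [0, 2, 2, 0, 0], [1, 0, 0, 2, 2], [1, 0, 0, 2, 2]]
A³ = [[0, 3, 2, 0, 0], [3, 0, 0, 5, 5], [2, 0, 0, 4, 4], [0, 5, 4, 0, 0], [0, 5, 4, 0, 0]]

5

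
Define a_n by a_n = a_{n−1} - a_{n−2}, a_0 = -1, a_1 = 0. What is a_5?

-1

With companion matrix C = [[1, -1], [1, 0]], [a_n, a_{n−1}]ᵀ = C·[a_{n−1}, a_{n−2}]ᵀ, so [a_5, a_4]ᵀ = C⁴·[a_1, a_0]ᵀ.
C⁴ = [[-1, 1], [-1, 0]], giving [a_5, a_4]ᵀ = [[-1], [0]].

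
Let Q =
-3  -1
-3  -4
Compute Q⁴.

Q² = [[12, 7], [21, 19]]
Q³ = [[-57, -40], [-120, -97]]
Q⁴ = [[291, 217], [651, 508]]

[[291, 217], [651, 508]]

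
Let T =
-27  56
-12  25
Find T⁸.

[[45921, -91840], [19680, -39359]]

tr T = -2 and det T = -3, so the characteristic polynomial is λ² − (-2)λ + (-3) with roots 1 and -3.
Eigenvectors give P = [[-2, -7], [-1, -3]] with P⁻¹ = [[3, -7], [-1, 2]], and T = P·diag(1, -3)·P⁻¹.
Then T⁸ = P·diag(1, 6561)·P⁻¹ = [[-2, -45927], [-1, -19683]] · [[3, -7], [-1, 2]] = [[45921, -91840], [19680, -39359]].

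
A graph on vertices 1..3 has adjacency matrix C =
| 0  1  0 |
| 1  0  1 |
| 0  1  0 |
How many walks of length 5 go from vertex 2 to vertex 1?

The number of length-5 walks from vertex 2 to vertex 1 is entry (2,1) of C⁵, where C is the adjacency matrix.
C² = [[1, 0, 1], [0, 2, 0], [1, 0, 1]]
C³ = [[0, 2, 0], [2, 0, 2], [0, 2, 0]]
C⁴ = [[2, 0, 2], [0, 4, 0], [2, 0, 2]]
C⁵ = [[0, 4, 0], [4, 0, 4], [0, 4, 0]]

4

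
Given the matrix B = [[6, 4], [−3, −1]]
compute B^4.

tr B = 5 and det B = 6, so the characteristic polynomial is λ² − (5)λ + (6) with roots 3 and 2.
Eigenvectors give P = [[−4, 1], [3, −1]] with P⁻¹ = [[−1, −1], [−3, −4]], and B = P·diag(3, 2)·P⁻¹.
Then B^4 = P·diag(81, 16)·P⁻¹ = [[−324, 16], [243, −16]] · [[−1, −1], [−3, −4]] = [[276, 260], [−195, −179]].

[[276, 260], [−195, −179]]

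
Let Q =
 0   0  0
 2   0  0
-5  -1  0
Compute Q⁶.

Q is strictly triangular, hence nilpotent: Q³ = 0, so Q⁶ = 0.

[[0, 0, 0], [0, 0, 0], [0, 0, 0]]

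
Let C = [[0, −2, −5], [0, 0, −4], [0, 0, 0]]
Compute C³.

[[0, 0, 0], [0, 0, 0], [0, 0, 0]]

C is strictly triangular, hence nilpotent: C³ = 0, so C³ = 0.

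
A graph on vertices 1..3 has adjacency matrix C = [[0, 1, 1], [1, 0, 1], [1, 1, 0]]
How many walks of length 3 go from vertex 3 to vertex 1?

3

The number of length-3 walks from vertex 3 to vertex 1 is entry (3,1) of C³, where C is the adjacency matrix.
C² = [[2, 1, 1], [1, 2, 1], [1, 1, 2]]
C³ = [[2, 3, 3], [3, 2, 3], [3, 3, 2]]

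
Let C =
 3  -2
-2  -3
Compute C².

[[13, 0], [0, 13]]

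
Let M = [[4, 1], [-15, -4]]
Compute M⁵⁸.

[[1, 0], [0, 1]]

M² = I (check: tr M = 0 and det M = -1), so M⁵⁸ = I since 58 is even.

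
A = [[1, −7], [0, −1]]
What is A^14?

[[1, 0], [0, 1]]

A² = I (check: tr A = 0 and det A = −1), so A^14 = I since 14 is even.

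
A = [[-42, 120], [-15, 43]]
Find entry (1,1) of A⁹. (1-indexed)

tr A = 1 and det A = -6, so the characteristic polynomial is λ² − (1)λ + (-6) with roots -2 and 3.
Eigenvectors give P = [[3, -8], [1, -3]] with P⁻¹ = [[3, -8], [1, -3]], and A = P·diag(-2, 3)·P⁻¹.
Then A⁹ = P·diag(-512, 19683)·P⁻¹ = [[-1536, -157464], [-512, -59049]] · [[3, -8], [1, -3]] = [[-162072, 484680], [-60585, 181243]].

-162072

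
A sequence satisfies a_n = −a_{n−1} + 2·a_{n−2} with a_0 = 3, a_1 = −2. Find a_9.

With companion matrix M = [[−1, 2], [1, 0]], [a_n, a_{n−1}]ᵀ = M·[a_{n−1}, a_{n−2}]ᵀ, so [a_9, a_8]ᵀ = M^8·[a_1, a_0]ᵀ.
M^8 = [[171, −170], [−85, 86]], giving [a_9, a_8]ᵀ = [[−852], [428]].

−852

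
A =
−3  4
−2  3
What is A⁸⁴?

[[1, 0], [0, 1]]

A² = I (check: tr A = 0 and det A = −1), so A⁸⁴ = I since 84 is even.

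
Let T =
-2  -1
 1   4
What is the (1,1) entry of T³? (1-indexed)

-8

T² = [[3, -2], [2, 15]]
T³ = [[-8, -11], [11, 58]]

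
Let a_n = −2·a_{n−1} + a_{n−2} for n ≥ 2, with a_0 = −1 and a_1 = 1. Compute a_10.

With companion matrix B = [[−2, 1], [1, 0]], [a_n, a_{n−1}]ᵀ = B·[a_{n−1}, a_{n−2}]ᵀ, so [a_10, a_9]ᵀ = B^9·[a_1, a_0]ᵀ.
B^9 = [[−2378, 985], [985, −408]], giving [a_10, a_9]ᵀ = [[−3363], [1393]].

−3363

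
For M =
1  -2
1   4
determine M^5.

[[-179, -422], [211, 454]]

tr M = 5 and det M = 6, so the characteristic polynomial is λ² − (5)λ + (6) with roots 3 and 2.
Eigenvectors give P = [[1, -2], [-1, 1]] with P⁻¹ = [[-1, -2], [-1, -1]], and M = P·diag(3, 2)·P⁻¹.
Then M^5 = P·diag(243, 32)·P⁻¹ = [[243, -64], [-243, 32]] · [[-1, -2], [-1, -1]] = [[-179, -422], [211, 454]].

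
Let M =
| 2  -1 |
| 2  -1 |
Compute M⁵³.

[[2, -1], [2, -1]]

M² = M (a projection; rank 1, trace 1), so M⁵³ = M.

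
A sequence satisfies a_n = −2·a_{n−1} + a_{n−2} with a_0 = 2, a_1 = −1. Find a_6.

With companion matrix T = [[−2, 1], [1, 0]], [a_n, a_{n−1}]ᵀ = T·[a_{n−1}, a_{n−2}]ᵀ, so [a_6, a_5]ᵀ = T⁵·[a_1, a_0]ᵀ.
T⁵ = [[−70, 29], [29, −12]], giving [a_6, a_5]ᵀ = [[128], [−53]].

128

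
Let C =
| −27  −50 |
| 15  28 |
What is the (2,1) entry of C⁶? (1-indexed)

tr C = 1 and det C = −6, so the characteristic polynomial is λ² − (1)λ + (−6) with roots −2 and 3.
Eigenvectors give P = [[2, −5], [−1, 3]] with P⁻¹ = [[3, 5], [1, 2]], and C = P·diag(−2, 3)·P⁻¹.
Then C⁶ = P·diag(64, 729)·P⁻¹ = [[128, −3645], [−64, 2187]] · [[3, 5], [1, 2]] = [[−3261, −6650], [1995, 4054]].

1995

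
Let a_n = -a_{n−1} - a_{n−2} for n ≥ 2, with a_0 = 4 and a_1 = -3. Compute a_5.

-1

With companion matrix T = [[-1, -1], [1, 0]], [a_n, a_{n−1}]ᵀ = T·[a_{n−1}, a_{n−2}]ᵀ, so [a_5, a_4]ᵀ = T^4·[a_1, a_0]ᵀ.
T^4 = [[-1, -1], [1, 0]], giving [a_5, a_4]ᵀ = [[-1], [-3]].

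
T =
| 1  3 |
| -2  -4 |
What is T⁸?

tr T = -3 and det T = 2, so the characteristic polynomial is λ² − (-3)λ + (2) with roots -1 and -2.
Eigenvectors give P = [[-3, 1], [2, -1]] with P⁻¹ = [[-1, -1], [-2, -3]], and T = P·diag(-1, -2)·P⁻¹.
Then T⁸ = P·diag(1, 256)·P⁻¹ = [[-3, 256], [2, -256]] · [[-1, -1], [-2, -3]] = [[-509, -765], [510, 766]].

[[-509, -765], [510, 766]]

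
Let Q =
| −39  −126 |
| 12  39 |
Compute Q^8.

[[6561, 0], [0, 6561]]

tr Q = 0 and det Q = −9, so the characteristic polynomial is λ² − (0)λ + (−9) with roots 3 and −3.
Eigenvectors give P = [[3, −7], [−1, 2]] with P⁻¹ = [[−2, −7], [−1, −3]], and Q = P·diag(3, −3)·P⁻¹.
Then Q^8 = P·diag(6561, 6561)·P⁻¹ = [[19683, −45927], [−6561, 13122]] · [[−2, −7], [−1, −3]] = [[6561, 0], [0, 6561]].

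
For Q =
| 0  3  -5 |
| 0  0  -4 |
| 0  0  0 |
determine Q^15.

[[0, 0, 0], [0, 0, 0], [0, 0, 0]]

Q is strictly triangular, hence nilpotent: Q^3 = 0, so Q^15 = 0.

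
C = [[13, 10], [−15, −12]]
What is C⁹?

[[60073, 40390], [−60585, −40902]]

tr C = 1 and det C = −6, so the characteristic polynomial is λ² − (1)λ + (−6) with roots 3 and −2.
Eigenvectors give P = [[−1, −2], [1, 3]] with P⁻¹ = [[−3, −2], [1, 1]], and C = P·diag(3, −2)·P⁻¹.
Then C⁹ = P·diag(19683, −512)·P⁻¹ = [[−19683, 1024], [19683, −1536]] · [[−3, −2], [1, 1]] = [[60073, 40390], [−60585, −40902]].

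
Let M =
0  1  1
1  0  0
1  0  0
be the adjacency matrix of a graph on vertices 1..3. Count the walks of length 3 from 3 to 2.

0

The number of length-3 walks from vertex 3 to vertex 2 is entry (3,2) of M³, where M is the adjacency matrix.
M² = [[2, 0, 0], [0, 1, 1], [0, 1, 1]]
M³ = [[0, 2, 2], [2, 0, 0], [2, 0, 0]]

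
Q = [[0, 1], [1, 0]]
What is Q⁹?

Q² = I (check: tr Q = 0 and det Q = -1), so Q⁹ = Q since 9 is odd.

[[0, 1], [1, 0]]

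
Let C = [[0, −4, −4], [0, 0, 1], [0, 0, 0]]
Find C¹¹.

C is strictly triangular, hence nilpotent: C³ = 0, so C¹¹ = 0.

[[0, 0, 0], [0, 0, 0], [0, 0, 0]]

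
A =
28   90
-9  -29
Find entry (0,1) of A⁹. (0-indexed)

tr A = -1 and det A = -2, so the characteristic polynomial is λ² − (-1)λ + (-2) with roots -2 and 1.
Eigenvectors give P = [[-3, 10], [1, -3]] with P⁻¹ = [[3, 10], [1, 3]], and A = P·diag(-2, 1)·P⁻¹.
Then A⁹ = P·diag(-512, 1)·P⁻¹ = [[1536, 10], [-512, -3]] · [[3, 10], [1, 3]] = [[4618, 15390], [-1539, -5129]].

15390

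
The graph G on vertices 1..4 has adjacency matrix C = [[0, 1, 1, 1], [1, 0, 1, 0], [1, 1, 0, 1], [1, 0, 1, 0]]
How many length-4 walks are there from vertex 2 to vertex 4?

10

The number of length-4 walks from vertex 2 to vertex 4 is entry (2,4) of C⁴, where C is the adjacency matrix.
C² = [[3, 1, 2, 1], [1, 2, 1, 2], [2, 1, 3, 1], [1, 2, 1, 2]]
C³ = [[4, 5, 5, 5], [5, 2, 5, 2], [5, 5, 4, 5], [5, 2, 5, 2]]
C⁴ = [[15, 9, 14, 9], [9, 10, 9, 10], [14, 9, 15, 9], [9, 10, 9, 10]]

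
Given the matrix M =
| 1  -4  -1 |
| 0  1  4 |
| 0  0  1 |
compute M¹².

M = I + N where N = [[0, -4, -1], [0, 0, 4], [0, 0, 0]] is strictly upper-triangular, so N³ = 0.
(I + N)¹² = I + 12·N + 66·N² = [[1, -48, -1068], [0, 1, 48], [0, 0, 1]].

[[1, -48, -1068], [0, 1, 48], [0, 0, 1]]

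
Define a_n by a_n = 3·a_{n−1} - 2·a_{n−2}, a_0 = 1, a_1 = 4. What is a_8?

766

With companion matrix C = [[3, -2], [1, 0]], [a_n, a_{n−1}]ᵀ = C·[a_{n−1}, a_{n−2}]ᵀ, so [a_8, a_7]ᵀ = C^7·[a_1, a_0]ᵀ.
C^7 = [[255, -254], [127, -126]], giving [a_8, a_7]ᵀ = [[766], [382]].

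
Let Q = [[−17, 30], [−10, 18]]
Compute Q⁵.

tr Q = 1 and det Q = −6, so the characteristic polynomial is λ² − (1)λ + (−6) with roots 3 and −2.
Eigenvectors give P = [[−3, 2], [−2, 1]] with P⁻¹ = [[1, −2], [2, −3]], and Q = P·diag(3, −2)·P⁻¹.
Then Q⁵ = P·diag(243, −32)·P⁻¹ = [[−729, −64], [−486, −32]] · [[1, −2], [2, −3]] = [[−857, 1650], [−550, 1068]].

[[−857, 1650], [−550, 1068]]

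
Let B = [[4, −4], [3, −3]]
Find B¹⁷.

[[4, −4], [3, −3]]

B² = B (a projection; rank 1, trace 1), so B¹⁷ = B.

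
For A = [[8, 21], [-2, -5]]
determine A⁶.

[[442, 1323], [-126, -377]]

tr A = 3 and det A = 2, so the characteristic polynomial is λ² − (3)λ + (2) with roots 1 and 2.
Eigenvectors give P = [[-3, 7], [1, -2]] with P⁻¹ = [[2, 7], [1, 3]], and A = P·diag(1, 2)·P⁻¹.
Then A⁶ = P·diag(1, 64)·P⁻¹ = [[-3, 448], [1, -128]] · [[2, 7], [1, 3]] = [[442, 1323], [-126, -377]].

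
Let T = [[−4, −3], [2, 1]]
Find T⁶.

tr T = −3 and det T = 2, so the characteristic polynomial is λ² − (−3)λ + (2) with roots −2 and −1.
Eigenvectors give P = [[3, −1], [−2, 1]] with P⁻¹ = [[1, 1], [2, 3]], and T = P·diag(−2, −1)·P⁻¹.
Then T⁶ = P·diag(64, 1)·P⁻¹ = [[192, −1], [−128, 1]] · [[1, 1], [2, 3]] = [[190, 189], [−126, −125]].

[[190, 189], [−126, −125]]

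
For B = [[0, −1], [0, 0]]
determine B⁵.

[[0, 0], [0, 0]]

B is strictly triangular, hence nilpotent: B² = 0, so B⁵ = 0.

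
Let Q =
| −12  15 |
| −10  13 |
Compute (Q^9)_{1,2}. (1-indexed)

60585

tr Q = 1 and det Q = −6, so the characteristic polynomial is λ² − (1)λ + (−6) with roots −2 and 3.
Eigenvectors give P = [[−3, 1], [−2, 1]] with P⁻¹ = [[−1, 1], [−2, 3]], and Q = P·diag(−2, 3)·P⁻¹.
Then Q^9 = P·diag(−512, 19683)·P⁻¹ = [[1536, 19683], [1024, 19683]] · [[−1, 1], [−2, 3]] = [[−40902, 60585], [−40390, 60073]].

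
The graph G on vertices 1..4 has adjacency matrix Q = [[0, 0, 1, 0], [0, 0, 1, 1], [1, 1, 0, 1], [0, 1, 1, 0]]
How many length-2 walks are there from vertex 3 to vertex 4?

The number of length-2 walks from vertex 3 to vertex 4 is entry (3,4) of Q², where Q is the adjacency matrix.
Q² = [[1, 1, 0, 1], [1, 2, 1, 1], [0, 1, 3, 1], [1, 1, 1, 2]]

1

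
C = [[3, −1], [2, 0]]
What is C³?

[[15, −7], [14, −6]]

C² = [[7, −3], [6, −2]]
C³ = [[15, −7], [14, −6]]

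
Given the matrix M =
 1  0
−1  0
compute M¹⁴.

[[1, 0], [−1, 0]]

M² = M (a projection; rank 1, trace 1), so M¹⁴ = M.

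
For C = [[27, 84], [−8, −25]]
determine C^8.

tr C = 2 and det C = −3, so the characteristic polynomial is λ² − (2)λ + (−3) with roots 3 and −1.
Eigenvectors give P = [[−7, 3], [2, −1]] with P⁻¹ = [[−1, −3], [−2, −7]], and C = P·diag(3, −1)·P⁻¹.
Then C^8 = P·diag(6561, 1)·P⁻¹ = [[−45927, 3], [13122, −1]] · [[−1, −3], [−2, −7]] = [[45921, 137760], [−13120, −39359]].

[[45921, 137760], [−13120, −39359]]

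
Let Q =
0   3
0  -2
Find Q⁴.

Q² = [[0, -6], [0, 4]]
Q³ = [[0, 12], [0, -8]]
Q⁴ = [[0, -24], [0, 16]]

[[0, -24], [0, 16]]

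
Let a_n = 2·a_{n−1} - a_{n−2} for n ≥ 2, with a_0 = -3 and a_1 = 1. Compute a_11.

With companion matrix A = [[2, -1], [1, 0]], [a_n, a_{n−1}]ᵀ = A·[a_{n−1}, a_{n−2}]ᵀ, so [a_11, a_10]ᵀ = A¹⁰·[a_1, a_0]ᵀ.
A¹⁰ = [[11, -10], [10, -9]], giving [a_11, a_10]ᵀ = [[41], [37]].

41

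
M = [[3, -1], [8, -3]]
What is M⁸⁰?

[[1, 0], [0, 1]]

M² = I (check: tr M = 0 and det M = -1), so M⁸⁰ = I since 80 is even.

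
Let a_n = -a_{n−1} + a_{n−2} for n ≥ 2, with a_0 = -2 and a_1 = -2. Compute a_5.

-4

With companion matrix T = [[-1, 1], [1, 0]], [a_n, a_{n−1}]ᵀ = T·[a_{n−1}, a_{n−2}]ᵀ, so [a_5, a_4]ᵀ = T⁴·[a_1, a_0]ᵀ.
T⁴ = [[5, -3], [-3, 2]], giving [a_5, a_4]ᵀ = [[-4], [2]].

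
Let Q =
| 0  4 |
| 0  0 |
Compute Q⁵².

[[0, 0], [0, 0]]

Q is strictly triangular, hence nilpotent: Q² = 0, so Q⁵² = 0.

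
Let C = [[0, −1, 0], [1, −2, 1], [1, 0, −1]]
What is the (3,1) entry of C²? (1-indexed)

−1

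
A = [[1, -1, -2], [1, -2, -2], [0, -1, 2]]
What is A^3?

A^2 = [[0, 3, -4], [-1, 5, -2], [-1, 0, 6]]
A^3 = [[3, -2, -14], [4, -7, -12], [-1, -5, 14]]

[[3, -2, -14], [4, -7, -12], [-1, -5, 14]]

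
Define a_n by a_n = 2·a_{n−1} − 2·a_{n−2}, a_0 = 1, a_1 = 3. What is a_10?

With companion matrix B = [[2, −2], [1, 0]], [a_n, a_{n−1}]ᵀ = B·[a_{n−1}, a_{n−2}]ᵀ, so [a_10, a_9]ᵀ = B⁹·[a_1, a_0]ᵀ.
B⁹ = [[32, −32], [16, 0]], giving [a_10, a_9]ᵀ = [[64], [48]].

64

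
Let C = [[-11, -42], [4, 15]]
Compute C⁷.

[[-13115, -45906], [4372, 15303]]

tr C = 4 and det C = 3, so the characteristic polynomial is λ² − (4)λ + (3) with roots 3 and 1.
Eigenvectors give P = [[-3, 7], [1, -2]] with P⁻¹ = [[2, 7], [1, 3]], and C = P·diag(3, 1)·P⁻¹.
Then C⁷ = P·diag(2187, 1)·P⁻¹ = [[-6561, 7], [2187, -2]] · [[2, 7], [1, 3]] = [[-13115, -45906], [4372, 15303]].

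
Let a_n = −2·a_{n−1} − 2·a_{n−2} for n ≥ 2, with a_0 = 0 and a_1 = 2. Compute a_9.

32

With companion matrix C = [[−2, −2], [1, 0]], [a_n, a_{n−1}]ᵀ = C·[a_{n−1}, a_{n−2}]ᵀ, so [a_9, a_8]ᵀ = C^8·[a_1, a_0]ᵀ.
C^8 = [[16, 0], [0, 16]], giving [a_9, a_8]ᵀ = [[32], [0]].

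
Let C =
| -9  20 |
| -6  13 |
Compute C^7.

[[-10929, 21860], [-6558, 13117]]

tr C = 4 and det C = 3, so the characteristic polynomial is λ² − (4)λ + (3) with roots 1 and 3.
Eigenvectors give P = [[2, -5], [1, -3]] with P⁻¹ = [[3, -5], [1, -2]], and C = P·diag(1, 3)·P⁻¹.
Then C^7 = P·diag(1, 2187)·P⁻¹ = [[2, -10935], [1, -6561]] · [[3, -5], [1, -2]] = [[-10929, 21860], [-6558, 13117]].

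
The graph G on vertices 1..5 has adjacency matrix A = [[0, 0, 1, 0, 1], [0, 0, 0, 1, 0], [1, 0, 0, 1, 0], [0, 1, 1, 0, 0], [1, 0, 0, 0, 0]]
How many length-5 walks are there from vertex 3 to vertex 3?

The number of length-5 walks from vertex 3 to vertex 3 is entry (3,3) of A⁵, where A is the adjacency matrix.
A² = [[2, 0, 0, 1, 0], [0, 1, 1, 0, 0], [0, 1, 2, 0, 1], [1, 0, 0, 2, 0], [0, 0, 1, 0, 1]]
A³ = [[0, 1, 3, 0, 2], [1, 0, 0, 2, 0], [3, 0, 0, 3, 0], [0, 2, 3, 0, 1], [2, 0, 0, 1, 0]]
A⁴ = [[5, 0, 0, 4, 0], [0, 2, 3, 0, 1], [0, 3, 6, 0, 3], [4, 0, 0, 5, 0], [0, 1, 3, 0, 2]]
A⁵ = [[0, 4, 9, 0, 5], [4, 0, 0, 5, 0], [9, 0, 0, 9, 0], [0, 5, 9, 0, 4], [5, 0, 0, 4, 0]]

0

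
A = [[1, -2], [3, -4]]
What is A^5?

tr A = -3 and det A = 2, so the characteristic polynomial is λ² − (-3)λ + (2) with roots -1 and -2.
Eigenvectors give P = [[-1, -2], [-1, -3]] with P⁻¹ = [[-3, 2], [1, -1]], and A = P·diag(-1, -2)·P⁻¹.
Then A^5 = P·diag(-1, -32)·P⁻¹ = [[1, 64], [1, 96]] · [[-3, 2], [1, -1]] = [[61, -62], [93, -94]].

[[61, -62], [93, -94]]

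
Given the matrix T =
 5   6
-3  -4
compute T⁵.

[[65, 66], [-33, -34]]

tr T = 1 and det T = -2, so the characteristic polynomial is λ² − (1)λ + (-2) with roots 2 and -1.
Eigenvectors give P = [[2, -1], [-1, 1]] with P⁻¹ = [[1, 1], [1, 2]], and T = P·diag(2, -1)·P⁻¹.
Then T⁵ = P·diag(32, -1)·P⁻¹ = [[64, 1], [-32, -1]] · [[1, 1], [1, 2]] = [[65, 66], [-33, -34]].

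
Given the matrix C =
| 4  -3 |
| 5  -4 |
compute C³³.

C² = I (check: tr C = 0 and det C = -1), so C³³ = C since 33 is odd.

[[4, -3], [5, -4]]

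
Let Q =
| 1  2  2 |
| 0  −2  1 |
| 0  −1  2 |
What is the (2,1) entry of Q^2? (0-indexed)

0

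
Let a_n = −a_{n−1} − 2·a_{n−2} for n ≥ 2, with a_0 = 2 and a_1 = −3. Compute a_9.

With companion matrix A = [[−1, −2], [1, 0]], [a_n, a_{n−1}]ᵀ = A·[a_{n−1}, a_{n−2}]ᵀ, so [a_9, a_8]ᵀ = A⁸·[a_1, a_0]ᵀ.
A⁸ = [[−17, −6], [3, −14]], giving [a_9, a_8]ᵀ = [[39], [−37]].

39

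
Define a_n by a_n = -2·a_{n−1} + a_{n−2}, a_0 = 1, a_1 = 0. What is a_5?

-12

With companion matrix T = [[-2, 1], [1, 0]], [a_n, a_{n−1}]ᵀ = T·[a_{n−1}, a_{n−2}]ᵀ, so [a_5, a_4]ᵀ = T⁴·[a_1, a_0]ᵀ.
T⁴ = [[29, -12], [-12, 5]], giving [a_5, a_4]ᵀ = [[-12], [5]].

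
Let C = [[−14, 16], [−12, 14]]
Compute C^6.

[[64, 0], [0, 64]]

tr C = 0 and det C = −4, so the characteristic polynomial is λ² − (0)λ + (−4) with roots 2 and −2.
Eigenvectors give P = [[−1, 4], [−1, 3]] with P⁻¹ = [[3, −4], [1, −1]], and C = P·diag(2, −2)·P⁻¹.
Then C^6 = P·diag(64, 64)·P⁻¹ = [[−64, 256], [−64, 192]] · [[3, −4], [1, −1]] = [[64, 0], [0, 64]].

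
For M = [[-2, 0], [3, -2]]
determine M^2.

[[4, 0], [-12, 4]]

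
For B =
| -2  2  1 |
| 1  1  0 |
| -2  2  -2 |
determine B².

[[4, 0, -4], [-1, 3, 1], [10, -6, 2]]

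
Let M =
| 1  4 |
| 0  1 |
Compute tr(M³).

2

M = I + N where N = [[0, 4], [0, 0]] is strictly upper-triangular, so N² = 0.
(I + N)³ = I + 3·N = [[1, 12], [0, 1]].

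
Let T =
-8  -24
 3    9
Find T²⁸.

[[-8, -24], [3, 9]]

T² = T (a projection; rank 1, trace 1), so T²⁸ = T.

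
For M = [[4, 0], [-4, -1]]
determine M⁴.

[[256, 0], [-204, 1]]

M² = [[16, 0], [-12, 1]]
M³ = [[64, 0], [-52, -1]]
M⁴ = [[256, 0], [-204, 1]]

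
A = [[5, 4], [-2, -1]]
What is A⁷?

tr A = 4 and det A = 3, so the characteristic polynomial is λ² − (4)λ + (3) with roots 3 and 1.
Eigenvectors give P = [[2, -1], [-1, 1]] with P⁻¹ = [[1, 1], [1, 2]], and A = P·diag(3, 1)·P⁻¹.
Then A⁷ = P·diag(2187, 1)·P⁻¹ = [[4374, -1], [-2187, 1]] · [[1, 1], [1, 2]] = [[4373, 4372], [-2186, -2185]].

[[4373, 4372], [-2186, -2185]]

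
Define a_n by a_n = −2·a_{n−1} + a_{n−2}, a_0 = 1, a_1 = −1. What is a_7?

−239

With companion matrix T = [[−2, 1], [1, 0]], [a_n, a_{n−1}]ᵀ = T·[a_{n−1}, a_{n−2}]ᵀ, so [a_7, a_6]ᵀ = T⁶·[a_1, a_0]ᵀ.
T⁶ = [[169, −70], [−70, 29]], giving [a_7, a_6]ᵀ = [[−239], [99]].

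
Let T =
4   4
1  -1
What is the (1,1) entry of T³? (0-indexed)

T² = [[20, 12], [3, 5]]
T³ = [[92, 68], [17, 7]]

7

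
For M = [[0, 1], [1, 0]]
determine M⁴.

M² = I (check: tr M = 0 and det M = -1), so M⁴ = I since 4 is even.

[[1, 0], [0, 1]]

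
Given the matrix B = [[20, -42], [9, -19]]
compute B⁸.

tr B = 1 and det B = -2, so the characteristic polynomial is λ² − (1)λ + (-2) with roots 2 and -1.
Eigenvectors give P = [[-7, 2], [-3, 1]] with P⁻¹ = [[-1, 2], [-3, 7]], and B = P·diag(2, -1)·P⁻¹.
Then B⁸ = P·diag(256, 1)·P⁻¹ = [[-1792, 2], [-768, 1]] · [[-1, 2], [-3, 7]] = [[1786, -3570], [765, -1529]].

[[1786, -3570], [765, -1529]]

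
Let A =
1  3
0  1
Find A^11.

[[1, 33], [0, 1]]

A = I + N where N = [[0, 3], [0, 0]] is strictly upper-triangular, so N^2 = 0.
(I + N)^11 = I + 11·N = [[1, 33], [0, 1]].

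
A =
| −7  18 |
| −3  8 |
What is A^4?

tr A = 1 and det A = −2, so the characteristic polynomial is λ² − (1)λ + (−2) with roots −1 and 2.
Eigenvectors give P = [[3, −2], [1, −1]] with P⁻¹ = [[1, −2], [1, −3]], and A = P·diag(−1, 2)·P⁻¹.
Then A^4 = P·diag(1, 16)·P⁻¹ = [[3, −32], [1, −16]] · [[1, −2], [1, −3]] = [[−29, 90], [−15, 46]].

[[−29, 90], [−15, 46]]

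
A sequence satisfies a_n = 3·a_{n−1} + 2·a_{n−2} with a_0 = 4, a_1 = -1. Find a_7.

2197

With companion matrix T = [[3, 2], [1, 0]], [a_n, a_{n−1}]ᵀ = T·[a_{n−1}, a_{n−2}]ᵀ, so [a_7, a_6]ᵀ = T^6·[a_1, a_0]ᵀ.
T^6 = [[1763, 990], [495, 278]], giving [a_7, a_6]ᵀ = [[2197], [617]].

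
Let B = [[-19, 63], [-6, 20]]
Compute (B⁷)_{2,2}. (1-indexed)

tr B = 1 and det B = -2, so the characteristic polynomial is λ² − (1)λ + (-2) with roots 2 and -1.
Eigenvectors give P = [[3, 7], [1, 2]] with P⁻¹ = [[-2, 7], [1, -3]], and B = P·diag(2, -1)·P⁻¹.
Then B⁷ = P·diag(128, -1)·P⁻¹ = [[384, -7], [128, -2]] · [[-2, 7], [1, -3]] = [[-775, 2709], [-258, 902]].

902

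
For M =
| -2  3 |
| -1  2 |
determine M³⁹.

M² = I (check: tr M = 0 and det M = -1), so M³⁹ = M since 39 is odd.

[[-2, 3], [-1, 2]]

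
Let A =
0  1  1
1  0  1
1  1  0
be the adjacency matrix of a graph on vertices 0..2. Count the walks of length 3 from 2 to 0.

The number of length-3 walks from vertex 2 to vertex 0 is entry (2,0) of A^3, where A is the adjacency matrix.
A^2 = [[2, 1, 1], [1, 2, 1], [1, 1, 2]]
A^3 = [[2, 3, 3], [3, 2, 3], [3, 3, 2]]

3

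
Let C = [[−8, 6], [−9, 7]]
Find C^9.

tr C = −1 and det C = −2, so the characteristic polynomial is λ² − (−1)λ + (−2) with roots −2 and 1.
Eigenvectors give P = [[1, −2], [1, −3]] with P⁻¹ = [[3, −2], [1, −1]], and C = P·diag(−2, 1)·P⁻¹.
Then C^9 = P·diag(−512, 1)·P⁻¹ = [[−512, −2], [−512, −3]] · [[3, −2], [1, −1]] = [[−1538, 1026], [−1539, 1027]].

[[−1538, 1026], [−1539, 1027]]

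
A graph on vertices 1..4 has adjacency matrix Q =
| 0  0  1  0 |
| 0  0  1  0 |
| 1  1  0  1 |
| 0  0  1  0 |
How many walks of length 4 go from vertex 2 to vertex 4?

The number of length-4 walks from vertex 2 to vertex 4 is entry (2,4) of Q^4, where Q is the adjacency matrix.
Q^2 = [[1, 1, 0, 1], [1, 1, 0, 1], [0, 0, 3, 0], [1, 1, 0, 1]]
Q^3 = [[0, 0, 3, 0], [0, 0, 3, 0], [3, 3, 0, 3], [0, 0, 3, 0]]
Q^4 = [[3, 3, 0, 3], [3, 3, 0, 3], [0, 0, 9, 0], [3, 3, 0, 3]]

3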